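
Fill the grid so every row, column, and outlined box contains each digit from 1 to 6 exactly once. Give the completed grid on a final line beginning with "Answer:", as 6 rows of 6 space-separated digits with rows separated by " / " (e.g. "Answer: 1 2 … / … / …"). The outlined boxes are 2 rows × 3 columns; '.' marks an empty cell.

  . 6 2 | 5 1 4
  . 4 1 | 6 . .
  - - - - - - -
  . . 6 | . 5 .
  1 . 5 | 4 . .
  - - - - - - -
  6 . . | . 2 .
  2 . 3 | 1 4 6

Step 1. [r3c4∈{2,3}] in col 4, 2 fits only at r3c4. So r3c4=2.
Step 2. [r4c6∈{3}] r4c6 is down to just 3. So r4c6=3.
Step 3. [r1c1∈{3}] r1c1's peers cover all but 3, so r1c1=3.
Step 4. [r6c2∈{5}] r6c2 has the single candidate 5, so r6c2=5.
Step 5. [r3c2∈{3}] nothing but 3 survives at r3c2, so r3c2=3.
Step 6. [r5c6∈{5}] r5c6 has the single candidate 5 ⇒ r5c6=5.
Step 7. [r4c5∈{6}] nothing but 6 survives at r4c5. So r4c5=6.
Step 8. [r5c2∈{1}] only 1 remains possible at r5c2, so r5c2=1.
Step 9. [r5c4∈{3}] r5c4's peers cover all but 3, so r5c4=3.
Step 10. [r2c1∈{5}] nothing but 5 survives at r2c1 ⇒ r2c1=5.
Step 11. [r3c1∈{4}] r3c1 has the single candidate 4. So r3c1=4.
Step 12. [r2c5∈{3}] r2c5's peers cover all but 3, so r2c5=3.
Step 13. [r5c3∈{4}] r5c3's peers cover all but 4 ⇒ r5c3=4.
Step 14. [r2c6∈{2}] nothing but 2 survives at r2c6. So r2c6=2.
Step 15. [r4c2∈{2}] only 2 remains possible at r4c2 ⇒ r4c2=2.
Step 16. [r3c6∈{1}] r3c6's peers cover all but 1. So r3c6=1.

Answer: 3 6 2 5 1 4 / 5 4 1 6 3 2 / 4 3 6 2 5 1 / 1 2 5 4 6 3 / 6 1 4 3 2 5 / 2 5 3 1 4 6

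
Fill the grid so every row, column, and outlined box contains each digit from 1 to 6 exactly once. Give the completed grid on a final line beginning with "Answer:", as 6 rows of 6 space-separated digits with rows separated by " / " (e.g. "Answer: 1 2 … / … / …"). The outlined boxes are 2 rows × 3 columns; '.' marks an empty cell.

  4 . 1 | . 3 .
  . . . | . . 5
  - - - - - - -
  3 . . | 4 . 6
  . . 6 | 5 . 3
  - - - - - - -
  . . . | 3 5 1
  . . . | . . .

Step 1. [r1c6∈{2}] nothing but 2 survives at r1c6 ⇒ r1c6=2.
Step 2. [r6c1∈{1,2,5,6}] 5 has one home in col 1: r6c1 ⇒ r6c1=5.
Step 3. [r6c2∈{1,2,3,4,6}] row 6 places 1 nowhere but r6c2, so r6c2=1.
Step 4. [r1c4∈{6}] r1c4 has the single candidate 6, so r1c4=6.
Step 5. [r3c5∈{1,2}] r3c5 is the only open cell in row 3 admitting 1, so r3c5=1.
Step 6. [r4c5∈{2}] r4c5's peers cover all but 2, so r4c5=2.
Step 7. [r2c2∈{2,3,6}] across col 2, 3 lands solely at r2c2 ⇒ r2c2=3.
Step 8. [r2c3∈{2}] nothing but 2 survives at r2c3. So r2c3=2.
Step 9. [r5c2∈{2,4,6}] across col 2, 6 lands solely at r5c2, so r5c2=6.
Step 10. [r6c6∈{4}] nothing but 4 survives at r6c6, so r6c6=4.
Step 11. [r3c3∈{5}] nothing but 5 survives at r3c3 ⇒ r3c3=5.
Step 12. [r6c3∈{3}] only 3 remains possible at r6c3 ⇒ r6c3=3.
Step 13. [r6c5∈{6}] r6c5's peers cover all but 6, so r6c5=6.
Step 14. [r2c5∈{4}] r2c5 has the single candidate 4. So r2c5=4.
Step 15. [r5c1∈{2}] r5c1 is down to just 2, so r5c1=2.
Step 16. [r5c3∈{4}] r5c3's peers cover all but 4 ⇒ r5c3=4.
Step 17. [r4c1∈{1}] r4c1 has the single candidate 1. So r4c1=1.
Step 18. [r4c2∈{4}] r4c2 has the single candidate 4 ⇒ r4c2=4.
Step 19. [r1c2∈{5}] only 5 remains possible at r1c2. So r1c2=5.
Step 20. [r2c4∈{1}] r2c4 has the single candidate 1, so r2c4=1.
Step 21. [r6c4∈{2}] r6c4 is down to just 2, so r6c4=2.
Step 22. [r3c2∈{2}] only 2 remains possible at r3c2, so r3c2=2.
Step 23. [r2c1∈{6}] r2c1 is down to just 6 ⇒ r2c1=6.

Answer: 4 5 1 6 3 2 / 6 3 2 1 4 5 / 3 2 5 4 1 6 / 1 4 6 5 2 3 / 2 6 4 3 5 1 / 5 1 3 2 6 4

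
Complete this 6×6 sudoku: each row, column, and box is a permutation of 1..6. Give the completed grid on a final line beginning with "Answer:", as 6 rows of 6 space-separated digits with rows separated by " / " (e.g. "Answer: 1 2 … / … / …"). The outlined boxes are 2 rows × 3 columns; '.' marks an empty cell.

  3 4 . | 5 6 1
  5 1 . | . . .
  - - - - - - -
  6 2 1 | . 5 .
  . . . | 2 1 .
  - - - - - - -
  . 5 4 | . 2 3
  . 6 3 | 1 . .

Step 1. [r3c6∈{4}] r3c6's peers cover all but 4 ⇒ r3c6=4.
Step 2. [r2c5∈{3,4}] r2c5 is the only open cell in col 5 admitting 3, so r2c5=3.
Step 3. [r2c3∈{2,6}] across row 2, 6 lands solely at r2c3, so r2c3=6.
Step 4. [r4c2∈{3}] r4c2 has the single candidate 3 ⇒ r4c2=3.
Step 5. [r4c1∈{4}] only 4 remains possible at r4c1 ⇒ r4c1=4.
Step 6. [r4c3∈{5}] r4c3's peers cover all but 5 ⇒ r4c3=5.
Step 7. [r2c4∈{4}] only 4 remains possible at r2c4. So r2c4=4.
Step 8. [r4c6∈{6}] only 6 remains possible at r4c6, so r4c6=6.
Step 9. [r6c5∈{4}] r6c5's peers cover all but 4. So r6c5=4.
Step 10. [r3c4∈{3}] nothing but 3 survives at r3c4. So r3c4=3.
Step 11. [r6c6∈{5}] r6c6's peers cover all but 5. So r6c6=5.
Step 12. [r5c1∈{1}] r5c1 has the single candidate 1, so r5c1=1.
Step 13. [r6c1∈{2}] r6c1 has the single candidate 2 ⇒ r6c1=2.
Step 14. [r2c6∈{2}] r2c6 has the single candidate 2, so r2c6=2.
Step 15. [r1c3∈{2}] r1c3 has the single candidate 2, so r1c3=2.
Step 16. [r5c4∈{6}] r5c4's peers cover all but 6. So r5c4=6.

Answer: 3 4 2 5 6 1 / 5 1 6 4 3 2 / 6 2 1 3 5 4 / 4 3 5 2 1 6 / 1 5 4 6 2 3 / 2 6 3 1 4 5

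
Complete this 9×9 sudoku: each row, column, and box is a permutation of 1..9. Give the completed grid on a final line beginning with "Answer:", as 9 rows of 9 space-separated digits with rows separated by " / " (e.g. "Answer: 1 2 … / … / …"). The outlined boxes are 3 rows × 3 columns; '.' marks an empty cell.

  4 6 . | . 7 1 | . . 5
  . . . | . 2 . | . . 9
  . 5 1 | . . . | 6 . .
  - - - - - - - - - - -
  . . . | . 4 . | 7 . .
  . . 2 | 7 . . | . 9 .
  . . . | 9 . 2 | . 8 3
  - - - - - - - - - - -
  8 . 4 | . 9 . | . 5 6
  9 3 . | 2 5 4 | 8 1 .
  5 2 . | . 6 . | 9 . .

Step 1. [r9c3∈{7}] r9c3's peers cover all but 7, so r9c3=7.
Step 2. [r3c9∈{2,4,7,8}] across col 9, 8 lands solely at r3c9. So r3c9=8.
Step 3. [r3c5∈{3}] r3c5 has the single candidate 3. So r3c5=3.
Step 4. [r4c8∈{2,6}] 6 has one home in col 8: r4c8 ⇒ r4c8=6.
Step 5. [r1c4∈{8}] r1c4 is down to just 8. So r1c4=8.
Step 6. [r5c6∈{3,5,6,8}] r5c6 is the only open cell in box 5 admitting 6, so r5c6=6.
Step 7. [r6c5∈{1}] only 1 remains possible at r6c5. So r6c5=1.
Step 8. [r5c1∈{1,3}] across row 5, 3 lands solely at r5c1. So r5c1=3.
Step 9. [r2c1∈{7}] r2c1's peers cover all but 7. So r2c1=7.
Step 10. [r4c2∈{1,8,9}] r4c2 is the only open cell in col 2 admitting 9. So r4c2=9.
Step 11. [r5c7∈{1,4,5}] in row 5, 5 fits only at r5c7 ⇒ r5c7=5.
Step 12. [r6c7∈{4}] r6c7's peers cover all but 4. So r6c7=4.
Step 13. [r3c8∈{2,4,7}] r3c8 is the only open cell in row 3 admitting 7 ⇒ r3c8=7.
Step 14. [r2c8∈{3,4}] 4 has one home in box 3: r2c8 ⇒ r2c8=4.
Step 15. [r9c8∈{3}] r9c8 has the single candidate 3, so r9c8=3.
Step 16. [r2c2∈{8}] r2c2 is down to just 8. So r2c2=8.
Step 17. [r2c3∈{3}] r2c3 has the single candidate 3, so r2c3=3.
Step 18. [r7c2∈{1}] r7c2's peers cover all but 1. So r7c2=1.
Step 19. [r2c6∈{5}] only 5 remains possible at r2c6. So r2c6=5.
Step 20. [r6c3∈{5,6}] row 6 places 5 nowhere but r6c3. So r6c3=5.
Step 21. [r7c4∈{3}] nothing but 3 survives at r7c4 ⇒ r7c4=3.
Step 22. [r1c8∈{2}] r1c8 has the single candidate 2 ⇒ r1c8=2.
Step 23. [r4c3∈{8}] only 8 remains possible at r4c3. So r4c3=8.
Step 24. [r4c1∈{1}] nothing but 1 survives at r4c1. So r4c1=1.
Step 25. [r3c4∈{4}] only 4 remains possible at r3c4, so r3c4=4.
Step 26. [r9c4∈{1}] r9c4's peers cover all but 1. So r9c4=1.
Step 27. [r6c2∈{7}] only 7 remains possible at r6c2. So r6c2=7.
Step 28. [r4c6∈{3}] r4c6's peers cover all but 3. So r4c6=3.
Step 29. [r9c9∈{4}] r9c9's peers cover all but 4 ⇒ r9c9=4.
Step 30. [r4c9∈{2}] only 2 remains possible at r4c9 ⇒ r4c9=2.
Step 31. [r3c1∈{2}] nothing but 2 survives at r3c1 ⇒ r3c1=2.
Step 32. [r4c4∈{5}] only 5 remains possible at r4c4 ⇒ r4c4=5.
Step 33. [r6c1∈{6}] r6c1's peers cover all but 6, so r6c1=6.
Step 34. [r9c6∈{8}] r9c6's peers cover all but 8 ⇒ r9c6=8.
Step 35. [r7c7∈{2}] only 2 remains possible at r7c7 ⇒ r7c7=2.
Step 36. [r5c5∈{8}] r5c5's peers cover all but 8. So r5c5=8.
Step 37. [r2c4∈{6}] r2c4 is down to just 6 ⇒ r2c4=6.
Step 38. [r7c6∈{7}] r7c6's peers cover all but 7 ⇒ r7c6=7.
Step 39. [r1c3∈{9}] nothing but 9 survives at r1c3. So r1c3=9.
Step 40. [r3c6∈{9}] nothing but 9 survives at r3c6. So r3c6=9.
Step 41. [r8c9∈{7}] nothing but 7 survives at r8c9, so r8c9=7.
Step 42. [r5c9∈{1}] nothing but 1 survives at r5c9, so r5c9=1.
Step 43. [r2c7∈{1}] nothing but 1 survives at r2c7 ⇒ r2c7=1.
Step 44. [r8c3∈{6}] r8c3 has the single candidate 6 ⇒ r8c3=6.
Step 45. [r1c7∈{3}] nothing but 3 survives at r1c7 ⇒ r1c7=3.
Step 46. [r5c2∈{4}] only 4 remains possible at r5c2, so r5c2=4.

Answer: 4 6 9 8 7 1 3 2 5 / 7 8 3 6 2 5 1 4 9 / 2 5 1 4 3 9 6 7 8 / 1 9 8 5 4 3 7 6 2 / 3 4 2 7 8 6 5 9 1 / 6 7 5 9 1 2 4 8 3 / 8 1 4 3 9 7 2 5 6 / 9 3 6 2 5 4 8 1 7 / 5 2 7 1 6 8 9 3 4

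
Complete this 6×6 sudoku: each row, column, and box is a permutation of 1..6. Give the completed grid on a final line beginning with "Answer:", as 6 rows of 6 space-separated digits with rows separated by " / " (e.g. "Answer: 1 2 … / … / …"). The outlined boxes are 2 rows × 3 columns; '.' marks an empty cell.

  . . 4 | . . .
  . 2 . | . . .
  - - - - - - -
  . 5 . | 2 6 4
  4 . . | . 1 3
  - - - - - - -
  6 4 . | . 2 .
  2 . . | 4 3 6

Step 1. [r1c2∈{1,3,6}] col 2 places 3 nowhere but r1c2. So r1c2=3.
Step 2. [r1c5∈{5}] r1c5's peers cover all but 5 ⇒ r1c5=5.
Step 3. [r2c6∈{1}] r2c6 is down to just 1, so r2c6=1.
Step 4. [r5c3∈{1,3,5}] in row 5, 3 fits only at r5c3 ⇒ r5c3=3.
Step 5. [r2c3∈{5,6}] 6 has one home in box 1: r2c3. So r2c3=6.
Step 6. [r3c3∈{1}] only 1 remains possible at r3c3. So r3c3=1.
Step 7. [r5c6∈{5}] only 5 remains possible at r5c6 ⇒ r5c6=5.
Step 8. [r3c1∈{3}] r3c1 is down to just 3, so r3c1=3.
Step 9. [r4c4∈{5}] r4c4's peers cover all but 5 ⇒ r4c4=5.
Step 10. [r6c2∈{1}] r6c2 has the single candidate 1 ⇒ r6c2=1.
Step 11. [r2c5∈{4}] only 4 remains possible at r2c5. So r2c5=4.
Step 12. [r1c6∈{2}] only 2 remains possible at r1c6, so r1c6=2.
Step 13. [r6c3∈{5}] only 5 remains possible at r6c3, so r6c3=5.
Step 14. [r1c1∈{1}] r1c1 has the single candidate 1. So r1c1=1.
Step 15. [r2c4∈{3}] only 3 remains possible at r2c4. So r2c4=3.
Step 16. [r5c4∈{1}] nothing but 1 survives at r5c4, so r5c4=1.
Step 17. [r4c3∈{2}] nothing but 2 survives at r4c3. So r4c3=2.
Step 18. [r2c1∈{5}] r2c1 is down to just 5, so r2c1=5.
Step 19. [r4c2∈{6}] r4c2 is down to just 6, so r4c2=6.
Step 20. [r1c4∈{6}] only 6 remains possible at r1c4, so r1c4=6.

Answer: 1 3 4 6 5 2 / 5 2 6 3 4 1 / 3 5 1 2 6 4 / 4 6 2 5 1 3 / 6 4 3 1 2 5 / 2 1 5 4 3 6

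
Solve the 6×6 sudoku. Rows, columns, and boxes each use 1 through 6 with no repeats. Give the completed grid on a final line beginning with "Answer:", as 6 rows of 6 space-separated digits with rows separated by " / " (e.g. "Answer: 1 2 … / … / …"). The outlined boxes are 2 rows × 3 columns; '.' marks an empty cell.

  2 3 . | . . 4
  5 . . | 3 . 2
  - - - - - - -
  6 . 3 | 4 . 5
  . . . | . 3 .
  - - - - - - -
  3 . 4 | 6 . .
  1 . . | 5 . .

Step 1. [r4c4∈{1,2}] across col 4, 2 lands solely at r4c4. So r4c4=2.
Step 2. [r3c5∈{1}] r3c5 is down to just 1, so r3c5=1.
Step 3. [r6c3∈{2,6}] across col 3, 2 lands solely at r6c3, so r6c3=2.
Step 4. [r2c5∈{6}] nothing but 6 survives at r2c5. So r2c5=6.
Step 5. [r2c3∈{1}] only 1 remains possible at r2c3. So r2c3=1.
Step 6. [r4c2∈{1,4,5}] r4c2 is the only open cell in row 4 admitting 1. So r4c2=1.
Step 7. [r4c6∈{6}] r4c6 is down to just 6. So r4c6=6.
Step 8. [r3c2∈{2}] r3c2 is down to just 2, so r3c2=2.
Step 9. [r6c6∈{3}] nothing but 3 survives at r6c6, so r6c6=3.
Step 10. [r2c2∈{4}] r2c2's peers cover all but 4, so r2c2=4.
Step 11. [r4c3∈{5}] r4c3's peers cover all but 5. So r4c3=5.
Step 12. [r5c5∈{2}] r5c5 has the single candidate 2 ⇒ r5c5=2.
Step 13. [r1c3∈{6}] only 6 remains possible at r1c3, so r1c3=6.
Step 14. [r1c5∈{5}] r1c5 has the single candidate 5, so r1c5=5.
Step 15. [r5c6∈{1}] r5c6 is down to just 1, so r5c6=1.
Step 16. [r1c4∈{1}] r1c4's peers cover all but 1 ⇒ r1c4=1.
Step 17. [r6c2∈{6}] only 6 remains possible at r6c2, so r6c2=6.
Step 18. [r4c1∈{4}] r4c1 is down to just 4. So r4c1=4.
Step 19. [r6c5∈{4}] r6c5's peers cover all but 4. So r6c5=4.
Step 20. [r5c2∈{5}] r5c2's peers cover all but 5. So r5c2=5.

Answer: 2 3 6 1 5 4 / 5 4 1 3 6 2 / 6 2 3 4 1 5 / 4 1 5 2 3 6 / 3 5 4 6 2 1 / 1 6 2 5 4 3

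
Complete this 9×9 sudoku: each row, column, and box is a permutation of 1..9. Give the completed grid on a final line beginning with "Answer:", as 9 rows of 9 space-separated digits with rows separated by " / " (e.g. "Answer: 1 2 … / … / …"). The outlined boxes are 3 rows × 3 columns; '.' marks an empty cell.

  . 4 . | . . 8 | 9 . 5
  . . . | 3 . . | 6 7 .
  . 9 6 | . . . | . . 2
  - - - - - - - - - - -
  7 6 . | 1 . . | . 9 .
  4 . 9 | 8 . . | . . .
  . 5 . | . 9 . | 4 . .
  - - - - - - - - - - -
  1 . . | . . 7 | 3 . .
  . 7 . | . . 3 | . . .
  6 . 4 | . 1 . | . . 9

Step 1. [r7c4∈{2,4,5,6,9}] in row 7, 9 fits only at r7c4 ⇒ r7c4=9.
Step 2. [r1c3∈{1,2,3,7}] in col 3, 7 fits only at r1c3 ⇒ r1c3=7.
Step 3. [r1c8∈{1,3}] r1c8 is the only open cell in row 1 admitting 1 ⇒ r1c8=1.
Step 4. [r3c7∈{8}] r3c7's peers cover all but 8 ⇒ r3c7=8.
Step 5. [r2c9∈{4}] r2c9 is down to just 4, so r2c9=4.
Step 6. [r9c7∈{2,5,7}] across row 9, 7 lands solely at r9c7, so r9c7=7.
Step 7. [r8c1∈{2,5,8,9}] in row 8, 9 fits only at r8c1. So r8c1=9.
Step 8. [r3c6∈{1,4,5}] row 3 places 1 nowhere but r3c6 ⇒ r3c6=1.
Step 9. [r4c6∈{2,4,5}] r4c6 is the only open cell in col 6 admitting 4. So r4c6=4.
Step 10. [r9c2∈{2,3,8}] 3 has one home in row 9: r9c2. So r9c2=3.
Step 11. [r9c8∈{2,5,8}] across row 9, 8 lands solely at r9c8, so r9c8=8.
Step 12. [r7c9∈{6}] r7c9 has the single candidate 6, so r7c9=6.
Step 13. [r8c9∈{1}] r8c9 is down to just 1, so r8c9=1.
Step 14. [r6c3∈{1,2,3,8}] 1 has one home in row 6: r6c3, so r6c3=1.
Step 15. [r5c2∈{2}] r5c2's peers cover all but 2, so r5c2=2.
Step 16. [r7c2∈{8}] r7c2 is down to just 8 ⇒ r7c2=8.
Step 17. [r4c3∈{3,8}] r4c3 is the only open cell in col 3 admitting 3. So r4c3=3.
Step 18. [r5c5∈{3,5,6,7}] across col 5, 3 lands solely at r5c5. So r5c5=3.
Step 19. [r6c4∈{2,6,7}] r6c4 is the only open cell in box 5 admitting 7 ⇒ r6c4=7.
Step 20. [r8c5∈{2,4,5,6,8}] in row 8, 8 fits only at r8c5, so r8c5=8.
Step 21. [r8c4∈{2,4,5,6}] across row 8, 6 lands solely at r8c4, so r8c4=6.
Step 22. [r1c4∈{2}] r1c4's peers cover all but 2. So r1c4=2.
Step 23. [r2c5∈{5}] r2c5 is down to just 5, so r2c5=5.
Step 24. [r4c7∈{2,5}] r4c7 is the only open cell in row 4 admitting 5. So r4c7=5.
Step 25. [r6c8∈{2,3,6}] box 6 places 2 nowhere but r6c8 ⇒ r6c8=2.
Step 26. [r7c5∈{2,4}] across box 8, 4 lands solely at r7c5. So r7c5=4.
Step 27. [r7c3∈{2,5}] in row 7, 2 fits only at r7c3 ⇒ r7c3=2.
Step 28. [r5c6∈{5,6}] r5c6 is the only open cell in row 5 admitting 5, so r5c6=5.
Step 29. [r6c1∈{8}] r6c1's peers cover all but 8, so r6c1=8.
Step 30. [r7c8∈{5}] r7c8 has the single candidate 5, so r7c8=5.
Step 31. [r3c8∈{3}] nothing but 3 survives at r3c8 ⇒ r3c8=3.
Step 32. [r6c9∈{3}] only 3 remains possible at r6c9 ⇒ r6c9=3.
Step 33. [r9c6∈{2}] r9c6's peers cover all but 2, so r9c6=2.
Step 34. [r3c4∈{4}] nothing but 4 survives at r3c4. So r3c4=4.
Step 35. [r3c5∈{7}] r3c5 is down to just 7 ⇒ r3c5=7.
Step 36. [r8c7∈{2}] nothing but 2 survives at r8c7 ⇒ r8c7=2.
Step 37. [r1c1∈{3}] r1c1 has the single candidate 3. So r1c1=3.
Step 38. [r2c3∈{8}] r2c3 has the single candidate 8, so r2c3=8.
Step 39. [r1c5∈{6}] r1c5 is down to just 6. So r1c5=6.
Step 40. [r4c5∈{2}] r4c5 is down to just 2, so r4c5=2.
Step 41. [r5c8∈{6}] r5c8 has the single candidate 6. So r5c8=6.
Step 42. [r4c9∈{8}] r4c9's peers cover all but 8, so r4c9=8.
Step 43. [r9c4∈{5}] r9c4 has the single candidate 5, so r9c4=5.
Step 44. [r6c6∈{6}] r6c6's peers cover all but 6 ⇒ r6c6=6.
Step 45. [r3c1∈{5}] r3c1 is down to just 5. So r3c1=5.
Step 46. [r2c1∈{2}] r2c1 is down to just 2 ⇒ r2c1=2.
Step 47. [r5c7∈{1}] r5c7's peers cover all but 1. So r5c7=1.
Step 48. [r2c2∈{1}] r2c2's peers cover all but 1, so r2c2=1.
Step 49. [r2c6∈{9}] only 9 remains possible at r2c6. So r2c6=9.
Step 50. [r5c9∈{7}] r5c9's peers cover all but 7 ⇒ r5c9=7.
Step 51. [r8c3∈{5}] r8c3 is down to just 5. So r8c3=5.
Step 52. [r8c8∈{4}] r8c8 has the single candidate 4, so r8c8=4.

Answer: 3 4 7 2 6 8 9 1 5 / 2 1 8 3 5 9 6 7 4 / 5 9 6 4 7 1 8 3 2 / 7 6 3 1 2 4 5 9 8 / 4 2 9 8 3 5 1 6 7 / 8 5 1 7 9 6 4 2 3 / 1 8 2 9 4 7 3 5 6 / 9 7 5 6 8 3 2 4 1 / 6 3 4 5 1 2 7 8 9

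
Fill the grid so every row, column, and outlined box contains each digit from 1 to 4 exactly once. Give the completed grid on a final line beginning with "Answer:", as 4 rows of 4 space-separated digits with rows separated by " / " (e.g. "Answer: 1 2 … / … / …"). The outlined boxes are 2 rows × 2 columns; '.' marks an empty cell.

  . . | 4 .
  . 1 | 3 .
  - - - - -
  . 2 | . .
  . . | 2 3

Step 1. [r2c1∈{2,4}] r2c1 is the only open cell in row 2 admitting 4. So r2c1=4.
Step 2. [r1c4∈{1,2}] in row 1, 1 fits only at r1c4. So r1c4=1.
Step 3. [r3c1∈{1,3}] row 3 places 3 nowhere but r3c1, so r3c1=3.
Step 4. [r3c4∈{4}] only 4 remains possible at r3c4. So r3c4=4.
Step 5. [r3c3∈{1}] r3c3's peers cover all but 1. So r3c3=1.
Step 6. [r4c2∈{4}] only 4 remains possible at r4c2. So r4c2=4.
Step 7. [r1c1∈{2}] r1c1's peers cover all but 2 ⇒ r1c1=2.
Step 8. [r4c1∈{1}] nothing but 1 survives at r4c1, so r4c1=1.
Step 9. [r1c2∈{3}] r1c2's peers cover all but 3, so r1c2=3.
Step 10. [r2c4∈{2}] r2c4 has the single candidate 2. So r2c4=2.

Answer: 2 3 4 1 / 4 1 3 2 / 3 2 1 4 / 1 4 2 3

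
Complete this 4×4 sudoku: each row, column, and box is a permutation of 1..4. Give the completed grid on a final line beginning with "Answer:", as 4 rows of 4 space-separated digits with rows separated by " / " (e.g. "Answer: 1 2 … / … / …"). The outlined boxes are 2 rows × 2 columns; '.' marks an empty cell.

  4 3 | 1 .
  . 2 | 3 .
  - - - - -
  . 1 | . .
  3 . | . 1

Step 1. [r4c3∈{2,4}] r4c3 is the only open cell in row 4 admitting 2, so r4c3=2.
Step 2. [r3c3∈{4}] nothing but 4 survives at r3c3. So r3c3=4.
Step 3. [r2c4∈{4}] r2c4's peers cover all but 4, so r2c4=4.
Step 4. [r3c1∈{2}] r3c1 is down to just 2. So r3c1=2.
Step 5. [r3c4∈{3}] r3c4's peers cover all but 3. So r3c4=3.
Step 6. [r1c4∈{2}] r1c4 has the single candidate 2 ⇒ r1c4=2.
Step 7. [r4c2∈{4}] r4c2 is down to just 4, so r4c2=4.
Step 8. [r2c1∈{1}] r2c1's peers cover all but 1, so r2c1=1.

Answer: 4 3 1 2 / 1 2 3 4 / 2 1 4 3 / 3 4 2 1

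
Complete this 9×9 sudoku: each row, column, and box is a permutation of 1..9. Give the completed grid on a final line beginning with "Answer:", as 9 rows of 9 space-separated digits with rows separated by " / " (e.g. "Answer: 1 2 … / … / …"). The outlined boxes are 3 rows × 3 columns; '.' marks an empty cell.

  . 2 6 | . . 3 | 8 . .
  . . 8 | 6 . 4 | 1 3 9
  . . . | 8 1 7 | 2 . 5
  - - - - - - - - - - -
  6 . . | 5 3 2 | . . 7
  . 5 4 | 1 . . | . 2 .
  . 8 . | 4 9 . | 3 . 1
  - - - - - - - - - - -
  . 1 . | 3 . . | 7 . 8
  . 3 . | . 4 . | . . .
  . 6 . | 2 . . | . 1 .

Step 1. [r5c9∈{6}] nothing but 6 survives at r5c9. So r5c9=6.
Step 2. [r5c7∈{9}] r5c7 is down to just 9 ⇒ r5c7=9.
Step 3. [r1c5∈{5}] only 5 remains possible at r1c5, so r1c5=5.
Step 4. [r3c2∈{4,9}] across col 2, 4 lands solely at r3c2, so r3c2=4.
Step 5. [r8c6∈{1,5,6,8,9}] across row 8, 1 lands solely at r8c6. So r8c6=1.
Step 6. [r8c1∈{2,5,7,8,9}] row 8 places 8 nowhere but r8c1, so r8c1=8.
Step 7. [r8c4∈{7,9}] across col 4, 7 lands solely at r8c4, so r8c4=7.
Step 8. [r2c1∈{5,7}] 5 has one home in row 2: r2c1. So r2c1=5.
Step 9. [r8c7∈{5,6}] 6 has one home in col 7: r8c7, so r8c7=6.
Step 10. [r9c7∈{4,5}] across col 7, 5 lands solely at r9c7. So r9c7=5.
Step 11. [r8c3∈{2,5,9}] across row 8, 5 lands solely at r8c3. So r8c3=5.
Step 12. [r5c5∈{7,8}] r5c5 is the only open cell in col 5 admitting 7 ⇒ r5c5=7.
Step 13. [r1c9∈{4}] only 4 remains possible at r1c9. So r1c9=4.
Step 14. [r9c1∈{4,7,9}] row 9 places 4 nowhere but r9c1. So r9c1=4.
Step 15. [r1c1∈{1,7,9}] 1 has one home in row 1: r1c1, so r1c1=1.
Step 16. [r9c3∈{7,9}] in row 9, 7 fits only at r9c3. So r9c3=7.
Step 17. [r3c3∈{3,9}] across col 3, 3 lands solely at r3c3. So r3c3=3.
Step 18. [r6c3∈{2}] r6c3 is down to just 2 ⇒ r6c3=2.
Step 19. [r7c3∈{9}] r7c3 has the single candidate 9, so r7c3=9.
Step 20. [r4c8∈{4,8}] in row 4, 8 fits only at r4c8, so r4c8=8.
Step 21. [r6c6∈{6}] r6c6's peers cover all but 6. So r6c6=6.
Step 22. [r9c6∈{8,9}] across row 9, 9 lands solely at r9c6, so r9c6=9.
Step 23. [r3c8∈{6}] r3c8's peers cover all but 6. So r3c8=6.
Step 24. [r8c8∈{9}] r8c8 has the single candidate 9 ⇒ r8c8=9.
Step 25. [r4c7∈{4}] nothing but 4 survives at r4c7. So r4c7=4.
Step 26. [r7c5∈{6}] r7c5 is down to just 6, so r7c5=6.
Step 27. [r5c1∈{3}] nothing but 3 survives at r5c1 ⇒ r5c1=3.
Step 28. [r1c8∈{7}] r1c8 is down to just 7 ⇒ r1c8=7.
Step 29. [r9c5∈{8}] only 8 remains possible at r9c5, so r9c5=8.
Step 30. [r9c9∈{3}] only 3 remains possible at r9c9 ⇒ r9c9=3.
Step 31. [r7c8∈{4}] nothing but 4 survives at r7c8. So r7c8=4.
Step 32. [r5c6∈{8}] r5c6 is down to just 8, so r5c6=8.
Step 33. [r4c3∈{1}] only 1 remains possible at r4c3, so r4c3=1.
Step 34. [r2c5∈{2}] r2c5 is down to just 2, so r2c5=2.
Step 35. [r4c2∈{9}] r4c2 has the single candidate 9, so r4c2=9.
Step 36. [r7c1∈{2}] nothing but 2 survives at r7c1 ⇒ r7c1=2.
Step 37. [r2c2∈{7}] r2c2's peers cover all but 7. So r2c2=7.
Step 38. [r7c6∈{5}] only 5 remains possible at r7c6, so r7c6=5.
Step 39. [r6c8∈{5}] r6c8 is down to just 5, so r6c8=5.
Step 40. [r3c1∈{9}] r3c1's peers cover all but 9 ⇒ r3c1=9.
Step 41. [r6c1∈{7}] r6c1's peers cover all but 7. So r6c1=7.
Step 42. [r1c4∈{9}] nothing but 9 survives at r1c4, so r1c4=9.
Step 43. [r8c9∈{2}] r8c9 is down to just 2 ⇒ r8c9=2.

Answer: 1 2 6 9 5 3 8 7 4 / 5 7 8 6 2 4 1 3 9 / 9 4 3 8 1 7 2 6 5 / 6 9 1 5 3 2 4 8 7 / 3 5 4 1 7 8 9 2 6 / 7 8 2 4 9 6 3 5 1 / 2 1 9 3 6 5 7 4 8 / 8 3 5 7 4 1 6 9 2 / 4 6 7 2 8 9 5 1 3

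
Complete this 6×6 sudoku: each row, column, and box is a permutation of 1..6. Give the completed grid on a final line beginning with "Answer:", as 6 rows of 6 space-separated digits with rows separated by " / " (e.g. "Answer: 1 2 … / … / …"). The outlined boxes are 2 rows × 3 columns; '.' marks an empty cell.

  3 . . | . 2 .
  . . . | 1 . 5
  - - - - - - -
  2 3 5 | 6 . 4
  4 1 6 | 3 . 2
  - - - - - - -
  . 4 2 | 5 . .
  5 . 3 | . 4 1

Step 1. [r2c1∈{6}] only 6 remains possible at r2c1 ⇒ r2c1=6.
Step 2. [r5c5∈{3,6}] col 5 places 6 nowhere but r5c5. So r5c5=6.
Step 3. [r1c3∈{1,4}] r1c3 is the only open cell in row 1 admitting 1, so r1c3=1.
Step 4. [r1c4∈{4}] nothing but 4 survives at r1c4. So r1c4=4.
Step 5. [r5c6∈{3}] r5c6 is down to just 3. So r5c6=3.
Step 6. [r2c5∈{3}] r2c5 has the single candidate 3, so r2c5=3.
Step 7. [r1c6∈{6}] r1c6 has the single candidate 6, so r1c6=6.
Step 8. [r3c5∈{1}] r3c5 has the single candidate 1. So r3c5=1.
Step 9. [r5c1∈{1}] nothing but 1 survives at r5c1. So r5c1=1.
Step 10. [r4c5∈{5}] r4c5's peers cover all but 5 ⇒ r4c5=5.
Step 11. [r1c2∈{5}] r1c2's peers cover all but 5, so r1c2=5.
Step 12. [r6c4∈{2}] nothing but 2 survives at r6c4, so r6c4=2.
Step 13. [r2c3∈{4}] r2c3 has the single candidate 4. So r2c3=4.
Step 14. [r2c2∈{2}] nothing but 2 survives at r2c2 ⇒ r2c2=2.
Step 15. [r6c2∈{6}] r6c2 has the single candidate 6 ⇒ r6c2=6.

Answer: 3 5 1 4 2 6 / 6 2 4 1 3 5 / 2 3 5 6 1 4 / 4 1 6 3 5 2 / 1 4 2 5 6 3 / 5 6 3 2 4 1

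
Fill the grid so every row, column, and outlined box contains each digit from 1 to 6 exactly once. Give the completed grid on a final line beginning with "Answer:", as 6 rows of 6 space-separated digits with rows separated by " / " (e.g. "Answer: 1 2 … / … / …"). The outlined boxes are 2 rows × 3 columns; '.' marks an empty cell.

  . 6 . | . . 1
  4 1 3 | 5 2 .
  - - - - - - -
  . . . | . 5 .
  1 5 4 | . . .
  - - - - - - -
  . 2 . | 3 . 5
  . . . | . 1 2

Step 1. [r5c1∈{6}] only 6 remains possible at r5c1, so r5c1=6.
Step 2. [r4c5∈{3,6}] in col 5, 6 fits only at r4c5. So r4c5=6.
Step 3. [r1c4∈{4}] r1c4 has the single candidate 4. So r1c4=4.
Step 4. [r3c2∈{3}] r3c2's peers cover all but 3, so r3c2=3.
Step 5. [r3c1∈{2}] r3c1 is down to just 2, so r3c1=2.
Step 6. [r1c1∈{5}] r1c1's peers cover all but 5, so r1c1=5.
Step 7. [r4c6∈{3}] r4c6 is down to just 3. So r4c6=3.
Step 8. [r6c4∈{6}] r6c4 has the single candidate 6 ⇒ r6c4=6.
Step 9. [r1c5∈{3}] r1c5 is down to just 3 ⇒ r1c5=3.
Step 10. [r6c2∈{4}] only 4 remains possible at r6c2 ⇒ r6c2=4.
Step 11. [r3c4∈{1}] nothing but 1 survives at r3c4. So r3c4=1.
Step 12. [r5c5∈{4}] nothing but 4 survives at r5c5. So r5c5=4.
Step 13. [r4c4∈{2}] r4c4 is down to just 2. So r4c4=2.
Step 14. [r6c3∈{5}] r6c3's peers cover all but 5. So r6c3=5.
Step 15. [r2c6∈{6}] r2c6 has the single candidate 6. So r2c6=6.
Step 16. [r3c6∈{4}] only 4 remains possible at r3c6, so r3c6=4.
Step 17. [r6c1∈{3}] r6c1 is down to just 3. So r6c1=3.
Step 18. [r1c3∈{2}] nothing but 2 survives at r1c3 ⇒ r1c3=2.
Step 19. [r5c3∈{1}] only 1 remains possible at r5c3, so r5c3=1.
Step 20. [r3c3∈{6}] only 6 remains possible at r3c3. So r3c3=6.

Answer: 5 6 2 4 3 1 / 4 1 3 5 2 6 / 2 3 6 1 5 4 / 1 5 4 2 6 3 / 6 2 1 3 4 5 / 3 4 5 6 1 2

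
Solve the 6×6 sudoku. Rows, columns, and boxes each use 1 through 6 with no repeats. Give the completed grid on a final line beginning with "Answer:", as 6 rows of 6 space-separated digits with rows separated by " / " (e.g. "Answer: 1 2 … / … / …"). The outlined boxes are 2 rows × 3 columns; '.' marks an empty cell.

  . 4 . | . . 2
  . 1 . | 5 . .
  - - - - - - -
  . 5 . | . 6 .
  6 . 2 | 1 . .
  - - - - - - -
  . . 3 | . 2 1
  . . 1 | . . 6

Step 1. [r6c5∈{3,4,5}] in box 6, 5 fits only at r6c5. So r6c5=5.
Step 2. [r3c3∈{4}] nothing but 4 survives at r3c3. So r3c3=4.
Step 3. [r3c6∈{3}] r3c6 has the single candidate 3, so r3c6=3.
Step 4. [r5c4∈{4}] r5c4's peers cover all but 4 ⇒ r5c4=4.
Step 5. [r4c5∈{4}] r4c5 has the single candidate 4. So r4c5=4.
Step 6. [r2c5∈{3}] r2c5's peers cover all but 3. So r2c5=3.
Step 7. [r1c3∈{5,6}] across col 3, 5 lands solely at r1c3. So r1c3=5.
Step 8. [r2c1∈{2}] r2c1 has the single candidate 2. So r2c1=2.
Step 9. [r6c2∈{2}] r6c2 is down to just 2. So r6c2=2.
Step 10. [r4c6∈{5}] r4c6 is down to just 5. So r4c6=5.
Step 11. [r3c1∈{1}] r3c1 has the single candidate 1. So r3c1=1.
Step 12. [r5c1∈{5}] nothing but 5 survives at r5c1. So r5c1=5.
Step 13. [r6c1∈{4}] r6c1 is down to just 4 ⇒ r6c1=4.
Step 14. [r6c4∈{3}] r6c4 is down to just 3 ⇒ r6c4=3.
Step 15. [r2c3∈{6}] only 6 remains possible at r2c3. So r2c3=6.
Step 16. [r1c4∈{6}] nothing but 6 survives at r1c4. So r1c4=6.
Step 17. [r4c2∈{3}] r4c2 is down to just 3 ⇒ r4c2=3.
Step 18. [r2c6∈{4}] r2c6's peers cover all but 4. So r2c6=4.
Step 19. [r5c2∈{6}] only 6 remains possible at r5c2 ⇒ r5c2=6.
Step 20. [r1c5∈{1}] only 1 remains possible at r1c5, so r1c5=1.
Step 21. [r1c1∈{3}] r1c1 is down to just 3 ⇒ r1c1=3.
Step 22. [r3c4∈{2}] r3c4 is down to just 2. So r3c4=2.

Answer: 3 4 5 6 1 2 / 2 1 6 5 3 4 / 1 5 4 2 6 3 / 6 3 2 1 4 5 / 5 6 3 4 2 1 / 4 2 1 3 5 6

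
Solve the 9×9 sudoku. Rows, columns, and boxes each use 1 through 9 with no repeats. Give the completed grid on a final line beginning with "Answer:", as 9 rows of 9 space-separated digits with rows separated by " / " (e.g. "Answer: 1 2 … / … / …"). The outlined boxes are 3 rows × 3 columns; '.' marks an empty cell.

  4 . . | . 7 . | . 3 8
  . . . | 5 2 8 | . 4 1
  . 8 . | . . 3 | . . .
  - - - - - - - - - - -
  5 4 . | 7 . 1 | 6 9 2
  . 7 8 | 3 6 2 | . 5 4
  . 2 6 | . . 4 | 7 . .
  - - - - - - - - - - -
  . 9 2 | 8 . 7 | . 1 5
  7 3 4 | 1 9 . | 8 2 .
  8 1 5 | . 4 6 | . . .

Step 1. [r2c7∈{9}] r2c7's peers cover all but 9 ⇒ r2c7=9.
Step 2. [r6c1∈{1,3,9}] row 6 places 1 nowhere but r6c1 ⇒ r6c1=1.
Step 3. [r3c8∈{6,7}] 6 has one home in col 8: r3c8. So r3c8=6.
Step 4. [r1c6∈{9}] r1c6 has the single candidate 9 ⇒ r1c6=9.
Step 5. [r3c3∈{1,7,9}] 9 has one home in col 3: r3c3. So r3c3=9.
Step 6. [r2c1∈{3,6}] across col 1, 3 lands solely at r2c1. So r2c1=3.
Step 7. [r9c9∈{3,7,9}] row 9 places 9 nowhere but r9c9. So r9c9=9.
Step 8. [r1c2∈{5,6}] col 2 places 5 nowhere but r1c2. So r1c2=5.
Step 9. [r4c5∈{8}] r4c5 is down to just 8. So r4c5=8.
Step 10. [r7c7∈{3,4}] across row 7, 4 lands solely at r7c7 ⇒ r7c7=4.
Step 11. [r3c1∈{2}] r3c1's peers cover all but 2 ⇒ r3c1=2.
Step 12. [r8c9∈{6}] r8c9 is down to just 6. So r8c9=6.
Step 13. [r1c3∈{1}] r1c3 has the single candidate 1. So r1c3=1.
Step 14. [r6c8∈{8}] r6c8 is down to just 8. So r6c8=8.
Step 15. [r4c3∈{3}] r4c3 has the single candidate 3 ⇒ r4c3=3.
Step 16. [r6c5∈{5}] r6c5 has the single candidate 5, so r6c5=5.
Step 17. [r5c7∈{1}] only 1 remains possible at r5c7. So r5c7=1.
Step 18. [r3c9∈{7}] r3c9 has the single candidate 7 ⇒ r3c9=7.
Step 19. [r2c2∈{6}] r2c2's peers cover all but 6, so r2c2=6.
Step 20. [r7c5∈{3}] r7c5 has the single candidate 3 ⇒ r7c5=3.
Step 21. [r3c7∈{5}] r3c7's peers cover all but 5. So r3c7=5.
Step 22. [r9c4∈{2}] nothing but 2 survives at r9c4. So r9c4=2.
Step 23. [r3c5∈{1}] r3c5's peers cover all but 1 ⇒ r3c5=1.
Step 24. [r6c9∈{3}] r6c9's peers cover all but 3 ⇒ r6c9=3.
Step 25. [r6c4∈{9}] nothing but 9 survives at r6c4. So r6c4=9.
Step 26. [r9c7∈{3}] r9c7's peers cover all but 3. So r9c7=3.
Step 27. [r1c7∈{2}] r1c7 has the single candidate 2. So r1c7=2.
Step 28. [r5c1∈{9}] nothing but 9 survives at r5c1. So r5c1=9.
Step 29. [r2c3∈{7}] r2c3 is down to just 7 ⇒ r2c3=7.
Step 30. [r3c4∈{4}] r3c4 has the single candidate 4, so r3c4=4.
Step 31. [r8c6∈{5}] r8c6 has the single candidate 5 ⇒ r8c6=5.
Step 32. [r7c1∈{6}] r7c1 has the single candidate 6 ⇒ r7c1=6.
Step 33. [r1c4∈{6}] r1c4's peers cover all but 6. So r1c4=6.
Step 34. [r9c8∈{7}] only 7 remains possible at r9c8, so r9c8=7.

Answer: 4 5 1 6 7 9 2 3 8 / 3 6 7 5 2 8 9 4 1 / 2 8 9 4 1 3 5 6 7 / 5 4 3 7 8 1 6 9 2 / 9 7 8 3 6 2 1 5 4 / 1 2 6 9 5 4 7 8 3 / 6 9 2 8 3 7 4 1 5 / 7 3 4 1 9 5 8 2 6 / 8 1 5 2 4 6 3 7 9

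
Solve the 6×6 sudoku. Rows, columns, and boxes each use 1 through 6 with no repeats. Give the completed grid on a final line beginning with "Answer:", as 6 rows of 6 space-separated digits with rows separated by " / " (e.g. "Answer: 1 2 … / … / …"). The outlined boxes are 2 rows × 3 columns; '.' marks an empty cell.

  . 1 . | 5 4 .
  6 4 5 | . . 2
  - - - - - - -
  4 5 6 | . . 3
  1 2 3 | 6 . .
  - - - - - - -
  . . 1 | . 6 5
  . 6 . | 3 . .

Step 1. [r2c4∈{1}] only 1 remains possible at r2c4, so r2c4=1.
Step 2. [r6c3∈{2,4}] 4 has one home in col 3: r6c3. So r6c3=4.
Step 3. [r1c1∈{2,3}] across row 1, 3 lands solely at r1c1. So r1c1=3.
Step 4. [r3c5∈{1,2}] across row 3, 1 lands solely at r3c5 ⇒ r3c5=1.
Step 5. [r5c1∈{2}] only 2 remains possible at r5c1. So r5c1=2.
Step 6. [r1c3∈{2}] r1c3 is down to just 2. So r1c3=2.
Step 7. [r6c5∈{2}] r6c5 is down to just 2. So r6c5=2.
Step 8. [r6c1∈{5}] only 5 remains possible at r6c1 ⇒ r6c1=5.
Step 9. [r6c6∈{1}] r6c6's peers cover all but 1. So r6c6=1.
Step 10. [r1c6∈{6}] r1c6 has the single candidate 6, so r1c6=6.
Step 11. [r2c5∈{3}] r2c5's peers cover all but 3, so r2c5=3.
Step 12. [r5c2∈{3}] r5c2's peers cover all but 3, so r5c2=3.
Step 13. [r5c4∈{4}] r5c4's peers cover all but 4, so r5c4=4.
Step 14. [r3c4∈{2}] r3c4 has the single candidate 2 ⇒ r3c4=2.
Step 15. [r4c5∈{5}] nothing but 5 survives at r4c5. So r4c5=5.
Step 16. [r4c6∈{4}] only 4 remains possible at r4c6, so r4c6=4.

Answer: 3 1 2 5 4 6 / 6 4 5 1 3 2 / 4 5 6 2 1 3 / 1 2 3 6 5 4 / 2 3 1 4 6 5 / 5 6 4 3 2 1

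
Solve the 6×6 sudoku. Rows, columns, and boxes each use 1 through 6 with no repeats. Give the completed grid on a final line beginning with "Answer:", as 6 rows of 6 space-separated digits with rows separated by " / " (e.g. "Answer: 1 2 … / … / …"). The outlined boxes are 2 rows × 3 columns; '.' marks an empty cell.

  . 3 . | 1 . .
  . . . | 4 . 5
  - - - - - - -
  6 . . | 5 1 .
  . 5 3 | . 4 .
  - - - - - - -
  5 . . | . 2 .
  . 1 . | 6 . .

Step 1. [r1c6∈{2,6}] r1c6 is the only open cell in box 2 admitting 2 ⇒ r1c6=2.
Step 2. [r6c1∈{2,3,4}] across col 1, 3 lands solely at r6c1, so r6c1=3.
Step 3. [r6c3∈{2,4}] in row 6, 2 fits only at r6c3. So r6c3=2.
Step 4. [r3c3∈{4}] r3c3 is down to just 4, so r3c3=4.
Step 5. [r5c3∈{6}] nothing but 6 survives at r5c3, so r5c3=6.
Step 6. [r4c1∈{1,2}] in row 4, 1 fits only at r4c1. So r4c1=1.
Step 7. [r2c2∈{2,6}] r2c2 is the only open cell in col 2 admitting 6 ⇒ r2c2=6.
Step 8. [r5c6∈{1,3,4}] 1 has one home in row 5: r5c6 ⇒ r5c6=1.
Step 9. [r1c3∈{5}] r1c3 is down to just 5. So r1c3=5.
Step 10. [r2c5∈{3}] r2c5 has the single candidate 3. So r2c5=3.
Step 11. [r5c4∈{3}] only 3 remains possible at r5c4. So r5c4=3.
Step 12. [r1c1∈{4}] r1c1 is down to just 4 ⇒ r1c1=4.
Step 13. [r4c6∈{6}] r4c6's peers cover all but 6. So r4c6=6.
Step 14. [r3c2∈{2}] only 2 remains possible at r3c2. So r3c2=2.
Step 15. [r2c1∈{2}] only 2 remains possible at r2c1, so r2c1=2.
Step 16. [r6c5∈{5}] nothing but 5 survives at r6c5, so r6c5=5.
Step 17. [r4c4∈{2}] r4c4 is down to just 2 ⇒ r4c4=2.
Step 18. [r3c6∈{3}] only 3 remains possible at r3c6, so r3c6=3.
Step 19. [r2c3∈{1}] r2c3 is down to just 1 ⇒ r2c3=1.
Step 20. [r6c6∈{4}] nothing but 4 survives at r6c6, so r6c6=4.
Step 21. [r5c2∈{4}] only 4 remains possible at r5c2, so r5c2=4.
Step 22. [r1c5∈{6}] r1c5 has the single candidate 6 ⇒ r1c5=6.

Answer: 4 3 5 1 6 2 / 2 6 1 4 3 5 / 6 2 4 5 1 3 / 1 5 3 2 4 6 / 5 4 6 3 2 1 / 3 1 2 6 5 4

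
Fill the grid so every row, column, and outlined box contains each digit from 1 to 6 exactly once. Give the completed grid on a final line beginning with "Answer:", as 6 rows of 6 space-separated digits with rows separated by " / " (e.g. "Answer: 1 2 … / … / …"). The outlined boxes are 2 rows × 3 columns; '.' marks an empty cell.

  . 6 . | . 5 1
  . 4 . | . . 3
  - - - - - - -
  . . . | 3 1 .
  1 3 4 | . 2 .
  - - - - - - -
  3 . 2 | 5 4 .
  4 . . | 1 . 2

Step 1. [r3c1∈{2,5,6}] r3c1 is the only open cell in col 1 admitting 6. So r3c1=6.
Step 2. [r3c3∈{5}] nothing but 5 survives at r3c3 ⇒ r3c3=5.
Step 3. [r1c1∈{2}] r1c1's peers cover all but 2. So r1c1=2.
Step 4. [r2c5∈{6}] r2c5 has the single candidate 6. So r2c5=6.
Step 5. [r5c6∈{6}] r5c6 has the single candidate 6, so r5c6=6.
Step 6. [r2c1∈{5}] r2c1's peers cover all but 5. So r2c1=5.
Step 7. [r3c2∈{2}] nothing but 2 survives at r3c2 ⇒ r3c2=2.
Step 8. [r1c3∈{3}] r1c3 has the single candidate 3. So r1c3=3.
Step 9. [r1c4∈{4}] r1c4's peers cover all but 4. So r1c4=4.
Step 10. [r6c2∈{5}] nothing but 5 survives at r6c2. So r6c2=5.
Step 11. [r4c6∈{5}] nothing but 5 survives at r4c6, so r4c6=5.
Step 12. [r2c3∈{1}] r2c3 has the single candidate 1. So r2c3=1.
Step 13. [r2c4∈{2}] only 2 remains possible at r2c4 ⇒ r2c4=2.
Step 14. [r3c6∈{4}] r3c6 has the single candidate 4. So r3c6=4.
Step 15. [r5c2∈{1}] r5c2's peers cover all but 1. So r5c2=1.
Step 16. [r4c4∈{6}] only 6 remains possible at r4c4, so r4c4=6.
Step 17. [r6c3∈{6}] r6c3 is down to just 6. So r6c3=6.
Step 18. [r6c5∈{3}] r6c5 has the single candidate 3 ⇒ r6c5=3.

Answer: 2 6 3 4 5 1 / 5 4 1 2 6 3 / 6 2 5 3 1 4 / 1 3 4 6 2 5 / 3 1 2 5 4 6 / 4 5 6 1 3 2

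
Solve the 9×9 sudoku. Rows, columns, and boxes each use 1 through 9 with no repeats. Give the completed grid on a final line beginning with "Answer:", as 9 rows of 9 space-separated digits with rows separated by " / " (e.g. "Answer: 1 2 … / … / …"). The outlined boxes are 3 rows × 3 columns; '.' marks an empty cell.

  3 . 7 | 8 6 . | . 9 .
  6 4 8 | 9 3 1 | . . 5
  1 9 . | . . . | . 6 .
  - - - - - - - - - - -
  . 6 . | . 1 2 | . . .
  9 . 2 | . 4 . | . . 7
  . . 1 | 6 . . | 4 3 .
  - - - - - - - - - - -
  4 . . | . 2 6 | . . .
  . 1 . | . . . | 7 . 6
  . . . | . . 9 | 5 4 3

Step 1. [r3c3∈{5}] r3c3 has the single candidate 5. So r3c3=5.
Step 2. [r2c7∈{2}] r2c7 has the single candidate 2. So r2c7=2.
Step 3. [r3c5∈{7}] only 7 remains possible at r3c5. So r3c5=7.
Step 4. [r6c6∈{5,7,8}] in col 6, 7 fits only at r6c6. So r6c6=7.
Step 5. [r9c5∈{8}] r9c5 has the single candidate 8 ⇒ r9c5=8.
Step 6. [r8c5∈{5}] only 5 remains possible at r8c5. So r8c5=5.
Step 7. [r5c6∈{3,5,8}] 8 has one home in col 6: r5c6. So r5c6=8.
Step 8. [r7c2∈{3,5,7,8}] r7c2 is the only open cell in row 7 admitting 5 ⇒ r7c2=5.
Step 9. [r8c6∈{3,4}] in col 6, 3 fits only at r8c6. So r8c6=3.
Step 10. [r8c1∈{2,8}] in box 7, 8 fits only at r8c1 ⇒ r8c1=8.
Step 11. [r1c7∈{1}] only 1 remains possible at r1c7, so r1c7=1.
Step 12. [r7c9∈{1,8,9}] 1 has one home in col 9: r7c9 ⇒ r7c9=1.
Step 13. [r7c7∈{8,9}] across box 9, 9 lands solely at r7c7. So r7c7=9.
Step 14. [r4c7∈{8}] only 8 remains possible at r4c7, so r4c7=8.
Step 15. [r4c8∈{5}] only 5 remains possible at r4c8 ⇒ r4c8=5.
Step 16. [r3c6∈{4}] r3c6 is down to just 4, so r3c6=4.
Step 17. [r9c2∈{2,7}] across col 2, 7 lands solely at r9c2 ⇒ r9c2=7.
Step 18. [r4c4∈{3}] nothing but 3 survives at r4c4. So r4c4=3.
Step 19. [r4c9∈{9}] r4c9's peers cover all but 9 ⇒ r4c9=9.
Step 20. [r4c1∈{7}] r4c1's peers cover all but 7. So r4c1=7.
Step 21. [r7c8∈{8}] r7c8's peers cover all but 8 ⇒ r7c8=8.
Step 22. [r5c7∈{6}] r5c7 is down to just 6, so r5c7=6.
Step 23. [r8c4∈{4}] only 4 remains possible at r8c4 ⇒ r8c4=4.
Step 24. [r7c3∈{3}] r7c3's peers cover all but 3 ⇒ r7c3=3.
Step 25. [r3c4∈{2}] only 2 remains possible at r3c4 ⇒ r3c4=2.
Step 26. [r6c9∈{2}] only 2 remains possible at r6c9. So r6c9=2.
Step 27. [r9c3∈{6}] r9c3 has the single candidate 6. So r9c3=6.
Step 28. [r4c3∈{4}] r4c3 is down to just 4. So r4c3=4.
Step 29. [r9c1∈{2}] r9c1 is down to just 2, so r9c1=2.
Step 30. [r5c2∈{3}] r5c2 is down to just 3 ⇒ r5c2=3.
Step 31. [r1c6∈{5}] r1c6's peers cover all but 5. So r1c6=5.
Step 32. [r2c8∈{7}] nothing but 7 survives at r2c8. So r2c8=7.
Step 33. [r8c8∈{2}] r8c8 has the single candidate 2. So r8c8=2.
Step 34. [r1c2∈{2}] r1c2's peers cover all but 2, so r1c2=2.
Step 35. [r3c9∈{8}] r3c9's peers cover all but 8. So r3c9=8.
Step 36. [r6c2∈{8}] nothing but 8 survives at r6c2 ⇒ r6c2=8.
Step 37. [r6c1∈{5}] r6c1 has the single candidate 5. So r6c1=5.
Step 38. [r7c4∈{7}] nothing but 7 survives at r7c4. So r7c4=7.
Step 39. [r3c7∈{3}] only 3 remains possible at r3c7 ⇒ r3c7=3.
Step 40. [r6c5∈{9}] only 9 remains possible at r6c5 ⇒ r6c5=9.
Step 41. [r5c8∈{1}] only 1 remains possible at r5c8 ⇒ r5c8=1.
Step 42. [r8c3∈{9}] nothing but 9 survives at r8c3. So r8c3=9.
Step 43. [r1c9∈{4}] only 4 remains possible at r1c9, so r1c9=4.
Step 44. [r5c4∈{5}] nothing but 5 survives at r5c4 ⇒ r5c4=5.
Step 45. [r9c4∈{1}] r9c4 is down to just 1. So r9c4=1.

Answer: 3 2 7 8 6 5 1 9 4 / 6 4 8 9 3 1 2 7 5 / 1 9 5 2 7 4 3 6 8 / 7 6 4 3 1 2 8 5 9 / 9 3 2 5 4 8 6 1 7 / 5 8 1 6 9 7 4 3 2 / 4 5 3 7 2 6 9 8 1 / 8 1 9 4 5 3 7 2 6 / 2 7 6 1 8 9 5 4 3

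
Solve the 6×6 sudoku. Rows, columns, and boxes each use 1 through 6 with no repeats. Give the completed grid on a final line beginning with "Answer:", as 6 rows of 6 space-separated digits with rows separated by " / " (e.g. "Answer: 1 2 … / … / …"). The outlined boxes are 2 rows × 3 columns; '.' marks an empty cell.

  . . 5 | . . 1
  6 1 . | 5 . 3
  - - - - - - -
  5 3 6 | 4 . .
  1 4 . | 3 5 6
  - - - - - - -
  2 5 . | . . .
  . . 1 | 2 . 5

Step 1. [r5c6∈{4}] nothing but 4 survives at r5c6, so r5c6=4.
Step 2. [r2c3∈{2,4}] r2c3 is the only open cell in col 3 admitting 4 ⇒ r2c3=4.
Step 3. [r5c4∈{1,6}] in col 4, 1 fits only at r5c4. So r5c4=1.
Step 4. [r5c5∈{3,6}] row 5 places 6 nowhere but r5c5 ⇒ r5c5=6.
Step 5. [r2c5∈{2}] only 2 remains possible at r2c5, so r2c5=2.
Step 6. [r1c1∈{3}] only 3 remains possible at r1c1 ⇒ r1c1=3.
Step 7. [r1c2∈{2}] nothing but 2 survives at r1c2 ⇒ r1c2=2.
Step 8. [r6c5∈{3}] only 3 remains possible at r6c5 ⇒ r6c5=3.
Step 9. [r6c1∈{4}] r6c1 is down to just 4, so r6c1=4.
Step 10. [r5c3∈{3}] only 3 remains possible at r5c3. So r5c3=3.
Step 11. [r3c5∈{1}] nothing but 1 survives at r3c5. So r3c5=1.
Step 12. [r1c4∈{6}] r1c4 has the single candidate 6 ⇒ r1c4=6.
Step 13. [r3c6∈{2}] r3c6's peers cover all but 2, so r3c6=2.
Step 14. [r6c2∈{6}] only 6 remains possible at r6c2, so r6c2=6.
Step 15. [r4c3∈{2}] only 2 remains possible at r4c3, so r4c3=2.
Step 16. [r1c5∈{4}] only 4 remains possible at r1c5. So r1c5=4.

Answer: 3 2 5 6 4 1 / 6 1 4 5 2 3 / 5 3 6 4 1 2 / 1 4 2 3 5 6 / 2 5 3 1 6 4 / 4 6 1 2 3 5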